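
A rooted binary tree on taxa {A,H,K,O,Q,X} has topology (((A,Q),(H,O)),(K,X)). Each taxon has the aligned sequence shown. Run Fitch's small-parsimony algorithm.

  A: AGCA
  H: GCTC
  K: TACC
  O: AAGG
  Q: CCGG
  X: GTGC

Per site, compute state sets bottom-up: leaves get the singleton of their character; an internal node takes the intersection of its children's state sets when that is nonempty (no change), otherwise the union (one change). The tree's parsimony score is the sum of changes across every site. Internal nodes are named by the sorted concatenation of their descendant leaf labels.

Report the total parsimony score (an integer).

14

site 0, node AQ: A={A} ∪ Q={C} → {A,C} (+1)
site 0, node HO: H={G} ∪ O={A} → {A,G} (+1)
site 0, node AHOQ: AQ={A,C} ∩ HO={A,G} → {A} (+0)
site 0, node KX: K={T} ∪ X={G} → {G,T} (+1)
site 0, node AHKOQX: AHOQ={A} ∪ KX={G,T} → {A,G,T} (+1)
site 1, node AQ: A={G} ∪ Q={C} → {C,G} (+1)
site 1, node HO: H={C} ∪ O={A} → {A,C} (+1)
site 1, node AHOQ: AQ={C,G} ∩ HO={A,C} → {C} (+0)
site 1, node KX: K={A} ∪ X={T} → {A,T} (+1)
site 1, node AHKOQX: AHOQ={C} ∪ KX={A,T} → {A,C,T} (+1)
site 2, node AQ: A={C} ∪ Q={G} → {C,G} (+1)
site 2, node HO: H={T} ∪ O={G} → {G,T} (+1)
site 2, node AHOQ: AQ={C,G} ∩ HO={G,T} → {G} (+0)
site 2, node KX: K={C} ∪ X={G} → {C,G} (+1)
site 2, node AHKOQX: AHOQ={G} ∩ KX={C,G} → {G} (+0)
site 3, node AQ: A={A} ∪ Q={G} → {A,G} (+1)
site 3, node HO: H={C} ∪ O={G} → {C,G} (+1)
site 3, node AHOQ: AQ={A,G} ∩ HO={C,G} → {G} (+0)
site 3, node KX: K={C} ∩ X={C} → {C} (+0)
site 3, node AHKOQX: AHOQ={G} ∪ KX={C} → {C,G} (+1)
per-site changes: [4, 4, 3, 3]; total = 14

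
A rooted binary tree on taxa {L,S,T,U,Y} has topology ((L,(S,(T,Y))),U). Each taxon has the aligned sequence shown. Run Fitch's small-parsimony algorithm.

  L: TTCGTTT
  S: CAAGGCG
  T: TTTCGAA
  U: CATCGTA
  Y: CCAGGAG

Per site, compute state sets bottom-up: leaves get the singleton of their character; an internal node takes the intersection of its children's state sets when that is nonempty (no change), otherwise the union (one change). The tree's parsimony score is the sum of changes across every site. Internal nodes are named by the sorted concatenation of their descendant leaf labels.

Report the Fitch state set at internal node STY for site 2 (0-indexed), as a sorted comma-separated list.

A

TY@0: {T} ∪ {C} = {C,T} (union, +1)
STY@0: {C} ∩ {C,T} = {C} (intersection, +0)
LSTY@0: {T} ∪ {C} = {C,T} (union, +1)
LSTUY@0: {C,T} ∩ {C} = {C} (intersection, +0)
TY@1: {T} ∪ {C} = {C,T} (union, +1)
STY@1: {A} ∪ {C,T} = {A,C,T} (union, +1)
LSTY@1: {T} ∩ {A,C,T} = {T} (intersection, +0)
LSTUY@1: {T} ∪ {A} = {A,T} (union, +1)
TY@2: {T} ∪ {A} = {A,T} (union, +1)
STY@2: {A} ∩ {A,T} = {A} (intersection, +0)
LSTY@2: {C} ∪ {A} = {A,C} (union, +1)
LSTUY@2: {A,C} ∪ {T} = {A,C,T} (union, +1)
TY@3: {C} ∪ {G} = {C,G} (union, +1)
STY@3: {G} ∩ {C,G} = {G} (intersection, +0)
LSTY@3: {G} ∩ {G} = {G} (intersection, +0)
LSTUY@3: {G} ∪ {C} = {C,G} (union, +1)
TY@4: {G} ∩ {G} = {G} (intersection, +0)
STY@4: {G} ∩ {G} = {G} (intersection, +0)
LSTY@4: {T} ∪ {G} = {G,T} (union, +1)
LSTUY@4: {G,T} ∩ {G} = {G} (intersection, +0)
TY@5: {A} ∩ {A} = {A} (intersection, +0)
STY@5: {C} ∪ {A} = {A,C} (union, +1)
LSTY@5: {T} ∪ {A,C} = {A,C,T} (union, +1)
LSTUY@5: {A,C,T} ∩ {T} = {T} (intersection, +0)
TY@6: {A} ∪ {G} = {A,G} (union, +1)
STY@6: {G} ∩ {A,G} = {G} (intersection, +0)
LSTY@6: {T} ∪ {G} = {G,T} (union, +1)
LSTUY@6: {G,T} ∪ {A} = {A,G,T} (union, +1)
per-site changes: [2, 3, 3, 2, 1, 2, 3]; total = 16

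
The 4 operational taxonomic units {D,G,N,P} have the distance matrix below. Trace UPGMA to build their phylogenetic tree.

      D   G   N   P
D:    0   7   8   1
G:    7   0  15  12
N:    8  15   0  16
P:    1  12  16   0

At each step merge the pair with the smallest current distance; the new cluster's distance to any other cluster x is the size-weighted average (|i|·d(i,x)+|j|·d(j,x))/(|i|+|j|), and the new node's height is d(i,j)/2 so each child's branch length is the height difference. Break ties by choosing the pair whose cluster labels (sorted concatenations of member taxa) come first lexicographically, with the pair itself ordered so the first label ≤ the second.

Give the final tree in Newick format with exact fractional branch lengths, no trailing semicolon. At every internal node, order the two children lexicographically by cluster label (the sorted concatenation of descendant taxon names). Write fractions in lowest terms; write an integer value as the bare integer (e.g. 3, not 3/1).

1. join D+P (d=1) ⇒ DP; edges |D|=1/2, |P|=1/2
  updated: d(DP,G)=19/2, d(DP,N)=12
2. join DP+G (d=19/2) ⇒ DGP; edges |DP|=17/4, |G|=19/4
  updated: d(DGP,N)=13
3. join DGP+N (d=13) ⇒ DGNP; edges |DGP|=7/4, |N|=13/2
final tree: (((D:1/2,P:1/2):17/4,G:19/4):7/4,N:13/2)
total length: 73/4

(((D:1/2,P:1/2):17/4,G:19/4):7/4,N:13/2)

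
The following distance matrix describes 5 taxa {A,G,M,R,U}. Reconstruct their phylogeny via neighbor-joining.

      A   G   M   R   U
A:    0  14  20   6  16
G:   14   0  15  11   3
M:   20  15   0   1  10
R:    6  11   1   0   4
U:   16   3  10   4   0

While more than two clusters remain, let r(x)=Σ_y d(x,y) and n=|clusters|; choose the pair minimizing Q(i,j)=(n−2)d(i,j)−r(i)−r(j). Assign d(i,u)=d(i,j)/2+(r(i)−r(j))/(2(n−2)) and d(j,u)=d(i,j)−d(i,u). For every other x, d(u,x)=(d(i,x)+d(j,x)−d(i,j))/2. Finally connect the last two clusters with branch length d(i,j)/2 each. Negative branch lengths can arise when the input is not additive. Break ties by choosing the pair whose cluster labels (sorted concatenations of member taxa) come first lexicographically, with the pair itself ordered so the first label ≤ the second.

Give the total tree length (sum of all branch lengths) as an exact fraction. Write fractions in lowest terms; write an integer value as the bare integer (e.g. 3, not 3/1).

21

step 1: merge (G,U) at d=3, Q=-67; branch lengths G→19/6, U→-1/6; new cluster GU
  updated: d(A,GU)=27/2, d(GU,M)=11, d(GU,R)=6
step 2: merge (A,GU) at d=27/2, Q=-43; branch lengths A→9, GU→9/2; new cluster AGU
  updated: d(AGU,M)=35/4, d(AGU,R)=-3/4
step 3: merge (AGU,M) at d=35/4, Q=-9; branch lengths AGU→7/2, M→21/4; new cluster AGMU
  updated: d(AGMU,R)=-17/4
step 4: merge (AGMU,R) at d=-17/4; branch lengths AGMU→-17/8, R→-17/8; new cluster AGMRU
final tree: (((A:9,(G:19/6,U:-1/6):9/2):7/2,M:21/4):-17/8,R:-17/8)
total length: 21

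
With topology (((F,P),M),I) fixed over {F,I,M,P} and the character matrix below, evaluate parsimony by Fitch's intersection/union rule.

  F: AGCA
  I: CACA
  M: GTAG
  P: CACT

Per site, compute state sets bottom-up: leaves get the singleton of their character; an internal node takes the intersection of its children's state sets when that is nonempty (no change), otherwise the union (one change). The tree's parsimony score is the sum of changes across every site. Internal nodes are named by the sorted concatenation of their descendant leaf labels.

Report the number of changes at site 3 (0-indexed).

site 0, node FP: F={A} ∪ P={C} → {A,C} (+1)
site 0, node FMP: FP={A,C} ∪ M={G} → {A,C,G} (+1)
site 0, node FIMP: FMP={A,C,G} ∩ I={C} → {C} (+0)
site 1, node FP: F={G} ∪ P={A} → {A,G} (+1)
site 1, node FMP: FP={A,G} ∪ M={T} → {A,G,T} (+1)
site 1, node FIMP: FMP={A,G,T} ∩ I={A} → {A} (+0)
site 2, node FP: F={C} ∩ P={C} → {C} (+0)
site 2, node FMP: FP={C} ∪ M={A} → {A,C} (+1)
site 2, node FIMP: FMP={A,C} ∩ I={C} → {C} (+0)
site 3, node FP: F={A} ∪ P={T} → {A,T} (+1)
site 3, node FMP: FP={A,T} ∪ M={G} → {A,G,T} (+1)
site 3, node FIMP: FMP={A,G,T} ∩ I={A} → {A} (+0)
per-site changes: [2, 2, 1, 2]; total = 7

2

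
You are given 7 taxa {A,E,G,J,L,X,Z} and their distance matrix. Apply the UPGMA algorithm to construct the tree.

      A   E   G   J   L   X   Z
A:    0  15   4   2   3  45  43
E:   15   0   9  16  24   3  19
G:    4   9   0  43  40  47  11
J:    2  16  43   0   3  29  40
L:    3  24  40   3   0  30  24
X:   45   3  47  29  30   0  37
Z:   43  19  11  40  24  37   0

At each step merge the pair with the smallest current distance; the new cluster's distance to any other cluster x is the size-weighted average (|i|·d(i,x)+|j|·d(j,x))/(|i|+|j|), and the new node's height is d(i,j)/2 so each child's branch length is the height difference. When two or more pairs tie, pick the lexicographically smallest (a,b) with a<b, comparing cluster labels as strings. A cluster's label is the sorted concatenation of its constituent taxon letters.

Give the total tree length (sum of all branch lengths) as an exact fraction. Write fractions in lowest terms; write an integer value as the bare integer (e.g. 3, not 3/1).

1. join A+J (d=2) ⇒ AJ; edges |A|=1, |J|=1
  updated: d(AJ,E)=31/2, d(AJ,G)=47/2, d(AJ,L)=3, d(AJ,X)=37, d(AJ,Z)=83/2
2. join AJ+L (d=3) ⇒ AJL; edges |AJ|=1/2, |L|=3/2
  updated: d(AJL,E)=55/3, d(AJL,G)=29, d(AJL,X)=104/3, d(AJL,Z)=107/3
3. join E+X (d=3) ⇒ EX; edges |E|=3/2, |X|=3/2
  updated: d(AJL,EX)=53/2, d(EX,G)=28, d(EX,Z)=28
4. join G+Z (d=11) ⇒ GZ; edges |G|=11/2, |Z|=11/2
  updated: d(AJL,GZ)=97/3, d(EX,GZ)=28
5. join AJL+EX (d=53/2) ⇒ AEJLX; edges |AJL|=47/4, |EX|=47/4
  updated: d(AEJLX,GZ)=153/5
6. join AEJLX+GZ (d=153/5) ⇒ AEGJLXZ; edges |AEJLX|=41/20, |GZ|=49/5
final tree: ((((A:1,J:1):1/2,L:3/2):47/4,(E:3/2,X:3/2):47/4):41/20,(G:11/2,Z:11/2):49/5)
total length: 1067/20

1067/20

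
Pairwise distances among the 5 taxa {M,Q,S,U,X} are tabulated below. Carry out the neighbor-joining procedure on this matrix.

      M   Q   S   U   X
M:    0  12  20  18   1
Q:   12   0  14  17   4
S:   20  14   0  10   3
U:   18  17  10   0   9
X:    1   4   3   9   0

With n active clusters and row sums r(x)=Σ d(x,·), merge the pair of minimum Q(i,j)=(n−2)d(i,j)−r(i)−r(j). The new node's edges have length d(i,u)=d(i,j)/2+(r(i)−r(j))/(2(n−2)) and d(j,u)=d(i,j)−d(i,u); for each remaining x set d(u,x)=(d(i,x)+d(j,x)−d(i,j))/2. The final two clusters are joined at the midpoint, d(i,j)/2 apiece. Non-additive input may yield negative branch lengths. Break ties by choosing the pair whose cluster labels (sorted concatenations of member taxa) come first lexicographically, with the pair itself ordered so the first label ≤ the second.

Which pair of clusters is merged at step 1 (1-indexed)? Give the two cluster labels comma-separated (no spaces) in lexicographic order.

step 1: merge (S,U) at d=10, Q=-71; branch lengths S→23/6, U→37/6; new cluster SU
  updated: d(M,SU)=14, d(Q,SU)=21/2, d(SU,X)=1
step 2: merge (M,X) at d=1, Q=-31; branch lengths M→23/4, X→-19/4; new cluster MX
  updated: d(MX,Q)=15/2, d(MX,SU)=7
step 3: merge (MX,Q) at d=15/2, Q=-25; branch lengths MX→2, Q→11/2; new cluster MQX
  updated: d(MQX,SU)=5
step 4: merge (MQX,SU) at d=5; branch lengths MQX→5/2, SU→5/2; new cluster MQSUX
final tree: (((M:23/4,X:-19/4):2,Q:11/2):5/2,(S:23/6,U:37/6):5/2)
total length: 47/2

S,U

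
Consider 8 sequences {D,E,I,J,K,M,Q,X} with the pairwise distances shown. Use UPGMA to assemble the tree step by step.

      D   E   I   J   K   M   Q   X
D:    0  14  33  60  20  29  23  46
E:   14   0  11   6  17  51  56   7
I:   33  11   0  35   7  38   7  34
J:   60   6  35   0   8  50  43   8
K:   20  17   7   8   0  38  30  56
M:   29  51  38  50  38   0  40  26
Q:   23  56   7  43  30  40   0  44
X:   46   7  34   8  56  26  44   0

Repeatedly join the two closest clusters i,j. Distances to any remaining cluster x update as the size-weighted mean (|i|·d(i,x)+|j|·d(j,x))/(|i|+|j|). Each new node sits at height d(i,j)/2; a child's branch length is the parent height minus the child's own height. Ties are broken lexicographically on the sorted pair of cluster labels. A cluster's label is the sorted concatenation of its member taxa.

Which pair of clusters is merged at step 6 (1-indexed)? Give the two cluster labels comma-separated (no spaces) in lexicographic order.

1. join E+J (d=6) ⇒ EJ; edges |E|=3, |J|=3
  updated: d(D,EJ)=37, d(EJ,I)=23, d(EJ,K)=25/2, d(EJ,M)=101/2, d(EJ,Q)=99/2, d(EJ,X)=15/2
2. join I+K (d=7) ⇒ IK; edges |I|=7/2, |K|=7/2
  updated: d(D,IK)=53/2, d(EJ,IK)=71/4, d(IK,M)=38, d(IK,Q)=37/2, d(IK,X)=45
3. join EJ+X (d=15/2) ⇒ EJX; edges |EJ|=3/4, |X|=15/4
  updated: d(D,EJX)=40, d(EJX,IK)=161/6, d(EJX,M)=127/3, d(EJX,Q)=143/3
4. join IK+Q (d=37/2) ⇒ IKQ; edges |IK|=23/4, |Q|=37/4
  updated: d(D,IKQ)=76/3, d(EJX,IKQ)=304/9, d(IKQ,M)=116/3
5. join D+IKQ (d=76/3) ⇒ DIKQ; edges |D|=38/3, |IKQ|=41/12
  updated: d(DIKQ,EJX)=106/3, d(DIKQ,M)=145/4
6. join DIKQ+EJX (d=106/3) ⇒ DEIJKQX; edges |DIKQ|=5, |EJX|=167/12
  updated: d(DEIJKQX,M)=272/7
7. join DEIJKQX+M (d=272/7) ⇒ DEIJKMQX; edges |DEIJKQX|=37/21, |M|=136/7
final tree: (((D:38/3,((I:7/2,K:7/2):23/4,Q:37/4):41/12):5,((E:3,J:3):3/4,X:15/4):167/12):37/21,M:136/7)
total length: 3725/42

DIKQ,EJX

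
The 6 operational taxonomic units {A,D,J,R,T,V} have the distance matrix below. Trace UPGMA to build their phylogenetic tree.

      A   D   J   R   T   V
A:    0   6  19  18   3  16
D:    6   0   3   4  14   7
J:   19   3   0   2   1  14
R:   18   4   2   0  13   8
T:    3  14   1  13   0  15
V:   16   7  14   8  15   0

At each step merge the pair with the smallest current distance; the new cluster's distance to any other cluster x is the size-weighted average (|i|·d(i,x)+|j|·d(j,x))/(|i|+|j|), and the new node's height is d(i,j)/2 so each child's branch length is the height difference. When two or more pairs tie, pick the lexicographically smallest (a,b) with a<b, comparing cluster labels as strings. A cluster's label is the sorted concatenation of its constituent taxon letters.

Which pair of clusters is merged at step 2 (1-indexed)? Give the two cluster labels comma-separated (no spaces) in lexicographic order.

iteration 1: select J,T (d=1); attach at lengths (1/2, 1/2); label the merged cluster JT
  updated: d(A,JT)=11, d(D,JT)=17/2, d(JT,R)=15/2, d(JT,V)=29/2
iteration 2: select D,R (d=4); attach at lengths (2, 2); label the merged cluster DR
  updated: d(A,DR)=12, d(DR,JT)=8, d(DR,V)=15/2
iteration 3: select DR,V (d=15/2); attach at lengths (7/4, 15/4); label the merged cluster DRV
  updated: d(A,DRV)=40/3, d(DRV,JT)=61/6
iteration 4: select DRV,JT (d=61/6); attach at lengths (4/3, 55/12); label the merged cluster DJRTV
  updated: d(A,DJRTV)=62/5
iteration 5: select A,DJRTV (d=62/5); attach at lengths (31/5, 67/60); label the merged cluster ADJRTV
final tree: (A:31/5,(((D:2,R:2):7/4,V:15/4):4/3,(J:1/2,T:1/2):55/12):67/60)
total length: 356/15

D,R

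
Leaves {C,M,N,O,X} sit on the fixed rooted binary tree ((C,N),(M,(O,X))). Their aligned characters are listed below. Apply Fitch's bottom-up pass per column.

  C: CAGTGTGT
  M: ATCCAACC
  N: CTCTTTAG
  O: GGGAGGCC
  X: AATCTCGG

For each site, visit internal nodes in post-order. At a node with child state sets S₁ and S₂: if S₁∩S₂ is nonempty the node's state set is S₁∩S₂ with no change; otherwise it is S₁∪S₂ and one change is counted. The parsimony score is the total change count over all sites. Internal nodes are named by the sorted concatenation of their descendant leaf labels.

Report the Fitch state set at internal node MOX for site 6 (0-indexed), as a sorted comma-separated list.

[col 0] CN: children C:{C}, N:{C} ∩→ {C}; cost 0
[col 0] OX: children O:{G}, X:{A} ∪→ {A,G}; cost 1
[col 0] MOX: children M:{A}, OX:{A,G} ∩→ {A}; cost 0
[col 0] CMNOX: children CN:{C}, MOX:{A} ∪→ {A,C}; cost 1
[col 1] CN: children C:{A}, N:{T} ∪→ {A,T}; cost 1
[col 1] OX: children O:{G}, X:{A} ∪→ {A,G}; cost 1
[col 1] MOX: children M:{T}, OX:{A,G} ∪→ {A,G,T}; cost 1
[col 1] CMNOX: children CN:{A,T}, MOX:{A,G,T} ∩→ {A,T}; cost 0
[col 2] CN: children C:{G}, N:{C} ∪→ {C,G}; cost 1
[col 2] OX: children O:{G}, X:{T} ∪→ {G,T}; cost 1
[col 2] MOX: children M:{C}, OX:{G,T} ∪→ {C,G,T}; cost 1
[col 2] CMNOX: children CN:{C,G}, MOX:{C,G,T} ∩→ {C,G}; cost 0
[col 3] CN: children C:{T}, N:{T} ∩→ {T}; cost 0
[col 3] OX: children O:{A}, X:{C} ∪→ {A,C}; cost 1
[col 3] MOX: children M:{C}, OX:{A,C} ∩→ {C}; cost 0
[col 3] CMNOX: children CN:{T}, MOX:{C} ∪→ {C,T}; cost 1
[col 4] CN: children C:{G}, N:{T} ∪→ {G,T}; cost 1
[col 4] OX: children O:{G}, X:{T} ∪→ {G,T}; cost 1
[col 4] MOX: children M:{A}, OX:{G,T} ∪→ {A,G,T}; cost 1
[col 4] CMNOX: children CN:{G,T}, MOX:{A,G,T} ∩→ {G,T}; cost 0
[col 5] CN: children C:{T}, N:{T} ∩→ {T}; cost 0
[col 5] OX: children O:{G}, X:{C} ∪→ {C,G}; cost 1
[col 5] MOX: children M:{A}, OX:{C,G} ∪→ {A,C,G}; cost 1
[col 5] CMNOX: children CN:{T}, MOX:{A,C,G} ∪→ {A,C,G,T}; cost 1
[col 6] CN: children C:{G}, N:{A} ∪→ {A,G}; cost 1
[col 6] OX: children O:{C}, X:{G} ∪→ {C,G}; cost 1
[col 6] MOX: children M:{C}, OX:{C,G} ∩→ {C}; cost 0
[col 6] CMNOX: children CN:{A,G}, MOX:{C} ∪→ {A,C,G}; cost 1
[col 7] CN: children C:{T}, N:{G} ∪→ {G,T}; cost 1
[col 7] OX: children O:{C}, X:{G} ∪→ {C,G}; cost 1
[col 7] MOX: children M:{C}, OX:{C,G} ∩→ {C}; cost 0
[col 7] CMNOX: children CN:{G,T}, MOX:{C} ∪→ {C,G,T}; cost 1
per-site changes: [2, 3, 3, 2, 3, 3, 3, 3]; total = 22

C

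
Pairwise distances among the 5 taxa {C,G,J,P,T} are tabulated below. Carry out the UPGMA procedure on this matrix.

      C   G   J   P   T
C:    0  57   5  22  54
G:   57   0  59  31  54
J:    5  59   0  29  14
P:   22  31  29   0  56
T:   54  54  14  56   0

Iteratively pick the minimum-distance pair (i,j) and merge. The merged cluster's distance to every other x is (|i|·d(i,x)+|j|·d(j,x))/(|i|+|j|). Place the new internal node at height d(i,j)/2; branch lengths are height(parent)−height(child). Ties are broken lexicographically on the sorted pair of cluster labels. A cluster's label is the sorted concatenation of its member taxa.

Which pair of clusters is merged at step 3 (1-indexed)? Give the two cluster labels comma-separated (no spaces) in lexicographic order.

CJP,T

iteration 1: select C,J (d=5); attach at lengths (5/2, 5/2); label the merged cluster CJ
  updated: d(CJ,G)=58, d(CJ,P)=51/2, d(CJ,T)=34
iteration 2: select CJ,P (d=51/2); attach at lengths (41/4, 51/4); label the merged cluster CJP
  updated: d(CJP,G)=49, d(CJP,T)=124/3
iteration 3: select CJP,T (d=124/3); attach at lengths (95/12, 62/3); label the merged cluster CJPT
  updated: d(CJPT,G)=201/4
iteration 4: select CJPT,G (d=201/4); attach at lengths (107/24, 201/8); label the merged cluster CGJPT
final tree: ((((C:5/2,J:5/2):41/4,P:51/4):95/12,T:62/3):107/24,G:201/8)
total length: 517/6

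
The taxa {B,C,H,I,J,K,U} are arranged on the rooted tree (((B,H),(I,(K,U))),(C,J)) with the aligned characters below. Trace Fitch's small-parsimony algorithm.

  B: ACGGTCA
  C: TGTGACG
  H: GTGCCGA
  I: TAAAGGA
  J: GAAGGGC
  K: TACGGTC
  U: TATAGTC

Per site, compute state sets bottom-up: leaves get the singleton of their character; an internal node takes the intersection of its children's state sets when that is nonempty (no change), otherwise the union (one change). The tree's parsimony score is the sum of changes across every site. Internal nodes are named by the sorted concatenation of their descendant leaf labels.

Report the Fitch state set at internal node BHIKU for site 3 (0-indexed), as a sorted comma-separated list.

[col 0] BH: children B:{A}, H:{G} ∪→ {A,G}; cost 1
[col 0] KU: children K:{T}, U:{T} ∩→ {T}; cost 0
[col 0] IKU: children I:{T}, KU:{T} ∩→ {T}; cost 0
[col 0] BHIKU: children BH:{A,G}, IKU:{T} ∪→ {A,G,T}; cost 1
[col 0] CJ: children C:{T}, J:{G} ∪→ {G,T}; cost 1
[col 0] BCHIJKU: children BHIKU:{A,G,T}, CJ:{G,T} ∩→ {G,T}; cost 0
[col 1] BH: children B:{C}, H:{T} ∪→ {C,T}; cost 1
[col 1] KU: children K:{A}, U:{A} ∩→ {A}; cost 0
[col 1] IKU: children I:{A}, KU:{A} ∩→ {A}; cost 0
[col 1] BHIKU: children BH:{C,T}, IKU:{A} ∪→ {A,C,T}; cost 1
[col 1] CJ: children C:{G}, J:{A} ∪→ {A,G}; cost 1
[col 1] BCHIJKU: children BHIKU:{A,C,T}, CJ:{A,G} ∩→ {A}; cost 0
[col 2] BH: children B:{G}, H:{G} ∩→ {G}; cost 0
[col 2] KU: children K:{C}, U:{T} ∪→ {C,T}; cost 1
[col 2] IKU: children I:{A}, KU:{C,T} ∪→ {A,C,T}; cost 1
[col 2] BHIKU: children BH:{G}, IKU:{A,C,T} ∪→ {A,C,G,T}; cost 1
[col 2] CJ: children C:{T}, J:{A} ∪→ {A,T}; cost 1
[col 2] BCHIJKU: children BHIKU:{A,C,G,T}, CJ:{A,T} ∩→ {A,T}; cost 0
[col 3] BH: children B:{G}, H:{C} ∪→ {C,G}; cost 1
[col 3] KU: children K:{G}, U:{A} ∪→ {A,G}; cost 1
[col 3] IKU: children I:{A}, KU:{A,G} ∩→ {A}; cost 0
[col 3] BHIKU: children BH:{C,G}, IKU:{A} ∪→ {A,C,G}; cost 1
[col 3] CJ: children C:{G}, J:{G} ∩→ {G}; cost 0
[col 3] BCHIJKU: children BHIKU:{A,C,G}, CJ:{G} ∩→ {G}; cost 0
[col 4] BH: children B:{T}, H:{C} ∪→ {C,T}; cost 1
[col 4] KU: children K:{G}, U:{G} ∩→ {G}; cost 0
[col 4] IKU: children I:{G}, KU:{G} ∩→ {G}; cost 0
[col 4] BHIKU: children BH:{C,T}, IKU:{G} ∪→ {C,G,T}; cost 1
[col 4] CJ: children C:{A}, J:{G} ∪→ {A,G}; cost 1
[col 4] BCHIJKU: children BHIKU:{C,G,T}, CJ:{A,G} ∩→ {G}; cost 0
[col 5] BH: children B:{C}, H:{G} ∪→ {C,G}; cost 1
[col 5] KU: children K:{T}, U:{T} ∩→ {T}; cost 0
[col 5] IKU: children I:{G}, KU:{T} ∪→ {G,T}; cost 1
[col 5] BHIKU: children BH:{C,G}, IKU:{G,T} ∩→ {G}; cost 0
[col 5] CJ: children C:{C}, J:{G} ∪→ {C,G}; cost 1
[col 5] BCHIJKU: children BHIKU:{G}, CJ:{C,G} ∩→ {G}; cost 0
[col 6] BH: children B:{A}, H:{A} ∩→ {A}; cost 0
[col 6] KU: children K:{C}, U:{C} ∩→ {C}; cost 0
[col 6] IKU: children I:{A}, KU:{C} ∪→ {A,C}; cost 1
[col 6] BHIKU: children BH:{A}, IKU:{A,C} ∩→ {A}; cost 0
[col 6] CJ: children C:{G}, J:{C} ∪→ {C,G}; cost 1
[col 6] BCHIJKU: children BHIKU:{A}, CJ:{C,G} ∪→ {A,C,G}; cost 1
per-site changes: [3, 3, 4, 3, 3, 3, 3]; total = 22

A,C,G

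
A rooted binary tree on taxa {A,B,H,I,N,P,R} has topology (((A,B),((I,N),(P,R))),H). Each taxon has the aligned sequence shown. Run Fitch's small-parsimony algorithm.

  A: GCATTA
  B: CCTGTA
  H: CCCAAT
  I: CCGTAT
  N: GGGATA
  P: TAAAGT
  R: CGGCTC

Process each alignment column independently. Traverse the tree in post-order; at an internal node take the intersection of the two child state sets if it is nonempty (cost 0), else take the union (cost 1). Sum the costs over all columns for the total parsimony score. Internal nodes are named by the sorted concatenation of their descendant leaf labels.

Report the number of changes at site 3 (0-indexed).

4

AB@0: {G} ∪ {C} = {C,G} (union, +1)
IN@0: {C} ∪ {G} = {C,G} (union, +1)
PR@0: {T} ∪ {C} = {C,T} (union, +1)
INPR@0: {C,G} ∩ {C,T} = {C} (intersection, +0)
ABINPR@0: {C,G} ∩ {C} = {C} (intersection, +0)
ABHINPR@0: {C} ∩ {C} = {C} (intersection, +0)
AB@1: {C} ∩ {C} = {C} (intersection, +0)
IN@1: {C} ∪ {G} = {C,G} (union, +1)
PR@1: {A} ∪ {G} = {A,G} (union, +1)
INPR@1: {C,G} ∩ {A,G} = {G} (intersection, +0)
ABINPR@1: {C} ∪ {G} = {C,G} (union, +1)
ABHINPR@1: {C,G} ∩ {C} = {C} (intersection, +0)
AB@2: {A} ∪ {T} = {A,T} (union, +1)
IN@2: {G} ∩ {G} = {G} (intersection, +0)
PR@2: {A} ∪ {G} = {A,G} (union, +1)
INPR@2: {G} ∩ {A,G} = {G} (intersection, +0)
ABINPR@2: {A,T} ∪ {G} = {A,G,T} (union, +1)
ABHINPR@2: {A,G,T} ∪ {C} = {A,C,G,T} (union, +1)
AB@3: {T} ∪ {G} = {G,T} (union, +1)
IN@3: {T} ∪ {A} = {A,T} (union, +1)
PR@3: {A} ∪ {C} = {A,C} (union, +1)
INPR@3: {A,T} ∩ {A,C} = {A} (intersection, +0)
ABINPR@3: {G,T} ∪ {A} = {A,G,T} (union, +1)
ABHINPR@3: {A,G,T} ∩ {A} = {A} (intersection, +0)
AB@4: {T} ∩ {T} = {T} (intersection, +0)
IN@4: {A} ∪ {T} = {A,T} (union, +1)
PR@4: {G} ∪ {T} = {G,T} (union, +1)
INPR@4: {A,T} ∩ {G,T} = {T} (intersection, +0)
ABINPR@4: {T} ∩ {T} = {T} (intersection, +0)
ABHINPR@4: {T} ∪ {A} = {A,T} (union, +1)
AB@5: {A} ∩ {A} = {A} (intersection, +0)
IN@5: {T} ∪ {A} = {A,T} (union, +1)
PR@5: {T} ∪ {C} = {C,T} (union, +1)
INPR@5: {A,T} ∩ {C,T} = {T} (intersection, +0)
ABINPR@5: {A} ∪ {T} = {A,T} (union, +1)
ABHINPR@5: {A,T} ∩ {T} = {T} (intersection, +0)
per-site changes: [3, 3, 4, 4, 3, 3]; total = 20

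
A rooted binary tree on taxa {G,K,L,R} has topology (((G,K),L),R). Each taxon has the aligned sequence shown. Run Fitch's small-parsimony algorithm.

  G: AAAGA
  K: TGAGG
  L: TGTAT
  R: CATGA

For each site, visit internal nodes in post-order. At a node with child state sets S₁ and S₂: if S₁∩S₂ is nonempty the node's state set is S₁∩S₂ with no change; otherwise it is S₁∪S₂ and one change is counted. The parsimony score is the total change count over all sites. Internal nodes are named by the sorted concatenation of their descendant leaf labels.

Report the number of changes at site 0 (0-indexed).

2

GK@0: {A} ∪ {T} = {A,T} (union, +1)
GKL@0: {A,T} ∩ {T} = {T} (intersection, +0)
GKLR@0: {T} ∪ {C} = {C,T} (union, +1)
GK@1: {A} ∪ {G} = {A,G} (union, +1)
GKL@1: {A,G} ∩ {G} = {G} (intersection, +0)
GKLR@1: {G} ∪ {A} = {A,G} (union, +1)
GK@2: {A} ∩ {A} = {A} (intersection, +0)
GKL@2: {A} ∪ {T} = {A,T} (union, +1)
GKLR@2: {A,T} ∩ {T} = {T} (intersection, +0)
GK@3: {G} ∩ {G} = {G} (intersection, +0)
GKL@3: {G} ∪ {A} = {A,G} (union, +1)
GKLR@3: {A,G} ∩ {G} = {G} (intersection, +0)
GK@4: {A} ∪ {G} = {A,G} (union, +1)
GKL@4: {A,G} ∪ {T} = {A,G,T} (union, +1)
GKLR@4: {A,G,T} ∩ {A} = {A} (intersection, +0)
per-site changes: [2, 2, 1, 1, 2]; total = 8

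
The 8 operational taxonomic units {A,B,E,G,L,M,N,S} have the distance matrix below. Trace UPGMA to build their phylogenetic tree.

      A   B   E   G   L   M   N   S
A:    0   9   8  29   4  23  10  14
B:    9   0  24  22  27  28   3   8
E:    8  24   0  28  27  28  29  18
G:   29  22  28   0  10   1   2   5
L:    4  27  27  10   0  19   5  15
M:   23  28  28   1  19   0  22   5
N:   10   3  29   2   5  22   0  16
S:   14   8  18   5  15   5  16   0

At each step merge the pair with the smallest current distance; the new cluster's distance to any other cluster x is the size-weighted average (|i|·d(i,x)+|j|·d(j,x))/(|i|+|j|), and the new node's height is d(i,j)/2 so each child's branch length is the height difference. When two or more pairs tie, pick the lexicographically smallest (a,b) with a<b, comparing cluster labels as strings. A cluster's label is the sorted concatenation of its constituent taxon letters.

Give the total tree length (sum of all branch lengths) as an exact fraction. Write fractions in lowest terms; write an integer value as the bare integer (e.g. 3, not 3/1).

1. join G+M (d=1) ⇒ GM; edges |G|=1/2, |M|=1/2
  updated: d(A,GM)=26, d(B,GM)=25, d(E,GM)=28, d(GM,L)=29/2, d(GM,N)=12, d(GM,S)=5
2. join B+N (d=3) ⇒ BN; edges |B|=3/2, |N|=3/2
  updated: d(A,BN)=19/2, d(BN,E)=53/2, d(BN,GM)=37/2, d(BN,L)=16, d(BN,S)=12
3. join A+L (d=4) ⇒ AL; edges |A|=2, |L|=2
  updated: d(AL,BN)=51/4, d(AL,E)=35/2, d(AL,GM)=81/4, d(AL,S)=29/2
4. join GM+S (d=5) ⇒ GMS; edges |GM|=2, |S|=5/2
  updated: d(AL,GMS)=55/3, d(BN,GMS)=49/3, d(E,GMS)=74/3
5. join AL+BN (d=51/4) ⇒ ABLN; edges |AL|=35/8, |BN|=39/8
  updated: d(ABLN,E)=22, d(ABLN,GMS)=52/3
6. join ABLN+GMS (d=52/3) ⇒ ABGLMNS; edges |ABLN|=55/24, |GMS|=37/6
  updated: d(ABGLMNS,E)=162/7
7. join ABGLMNS+E (d=162/7) ⇒ ABEGLMNS; edges |ABGLMNS|=61/21, |E|=81/7
final tree: ((((A:2,L:2):35/8,(B:3/2,N:3/2):39/8):55/24,((G:1/2,M:1/2):2,S:5/2):37/6):61/21,E:81/7)
total length: 7507/168

7507/168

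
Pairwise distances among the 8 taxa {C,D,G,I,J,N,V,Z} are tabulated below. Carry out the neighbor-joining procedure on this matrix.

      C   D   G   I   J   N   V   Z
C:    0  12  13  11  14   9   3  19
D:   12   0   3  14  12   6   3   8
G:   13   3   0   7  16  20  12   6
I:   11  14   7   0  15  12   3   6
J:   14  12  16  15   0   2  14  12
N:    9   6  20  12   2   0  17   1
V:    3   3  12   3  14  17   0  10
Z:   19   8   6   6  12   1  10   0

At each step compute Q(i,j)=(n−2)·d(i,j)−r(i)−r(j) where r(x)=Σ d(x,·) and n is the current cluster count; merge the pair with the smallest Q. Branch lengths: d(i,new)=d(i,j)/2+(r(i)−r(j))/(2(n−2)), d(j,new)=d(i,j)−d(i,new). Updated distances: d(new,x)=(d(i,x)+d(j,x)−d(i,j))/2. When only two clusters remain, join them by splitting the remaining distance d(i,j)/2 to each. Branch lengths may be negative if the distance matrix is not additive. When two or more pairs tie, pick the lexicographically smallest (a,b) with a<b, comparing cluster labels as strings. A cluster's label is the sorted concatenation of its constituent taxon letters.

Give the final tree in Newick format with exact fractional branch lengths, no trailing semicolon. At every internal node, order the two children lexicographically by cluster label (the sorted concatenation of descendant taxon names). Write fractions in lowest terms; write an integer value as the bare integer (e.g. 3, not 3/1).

step 1: merge (J,N) at d=2, Q=-140; branch lengths J→5/2, N→-1/2; new cluster JN
  updated: d(C,JN)=21/2, d(D,JN)=8, d(G,JN)=17, d(I,JN)=25/2, d(JN,V)=29/2, d(JN,Z)=11/2
step 2: merge (C,V) at d=3, Q=-99; branch lengths C→19/5, V→-4/5; new cluster CV
  updated: d(CV,D)=6, d(CV,G)=11, d(CV,I)=11/2, d(CV,JN)=11, d(CV,Z)=13
step 3: merge (D,G) at d=3, Q=-71; branch lengths D→7/8, G→17/8; new cluster DG
  updated: d(CV,DG)=7, d(DG,I)=9, d(DG,JN)=11, d(DG,Z)=11/2
step 4: merge (JN,Z) at d=11/2, Q=-107/2; branch lengths JN→53/12, Z→13/12; new cluster JNZ
  updated: d(CV,JNZ)=37/4, d(DG,JNZ)=11/2, d(I,JNZ)=13/2
step 5: merge (CV,I) at d=11/2, Q=-127/4; branch lengths CV→47/16, I→41/16; new cluster CIV
  updated: d(CIV,DG)=21/4, d(CIV,JNZ)=41/8
step 6: merge (CIV,DG) at d=21/4, Q=-127/8; branch lengths CIV→39/16, DG→45/16; new cluster CDGIV
  updated: d(CDGIV,JNZ)=43/16
step 7: merge (CDGIV,JNZ) at d=43/16; branch lengths CDGIV→43/32, JNZ→43/32; new cluster CDGIJNVZ
final tree: ((((C:19/5,V:-4/5):47/16,I:41/16):39/16,(D:7/8,G:17/8):45/16):43/32,((J:5/2,N:-1/2):53/12,Z:13/12):43/32)
total length: 431/16

((((C:19/5,V:-4/5):47/16,I:41/16):39/16,(D:7/8,G:17/8):45/16):43/32,((J:5/2,N:-1/2):53/12,Z:13/12):43/32)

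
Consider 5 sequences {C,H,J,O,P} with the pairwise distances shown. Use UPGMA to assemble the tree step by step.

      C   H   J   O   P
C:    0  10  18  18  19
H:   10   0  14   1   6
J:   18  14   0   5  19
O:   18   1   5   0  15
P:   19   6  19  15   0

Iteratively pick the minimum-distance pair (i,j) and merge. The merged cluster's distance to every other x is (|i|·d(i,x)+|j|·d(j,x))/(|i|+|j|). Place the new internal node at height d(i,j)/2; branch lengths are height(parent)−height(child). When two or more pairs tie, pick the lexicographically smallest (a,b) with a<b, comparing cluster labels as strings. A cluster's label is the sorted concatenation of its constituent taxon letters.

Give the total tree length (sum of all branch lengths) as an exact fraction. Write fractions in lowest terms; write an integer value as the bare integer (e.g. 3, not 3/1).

169/6

1. join H+O (d=1) ⇒ HO; edges |H|=1/2, |O|=1/2
  updated: d(C,HO)=14, d(HO,J)=19/2, d(HO,P)=21/2
2. join HO+J (d=19/2) ⇒ HJO; edges |HO|=17/4, |J|=19/4
  updated: d(C,HJO)=46/3, d(HJO,P)=40/3
3. join HJO+P (d=40/3) ⇒ HJOP; edges |HJO|=23/12, |P|=20/3
  updated: d(C,HJOP)=65/4
4. join C+HJOP (d=65/4) ⇒ CHJOP; edges |C|=65/8, |HJOP|=35/24
final tree: (C:65/8,(((H:1/2,O:1/2):17/4,J:19/4):23/12,P:20/3):35/24)
total length: 169/6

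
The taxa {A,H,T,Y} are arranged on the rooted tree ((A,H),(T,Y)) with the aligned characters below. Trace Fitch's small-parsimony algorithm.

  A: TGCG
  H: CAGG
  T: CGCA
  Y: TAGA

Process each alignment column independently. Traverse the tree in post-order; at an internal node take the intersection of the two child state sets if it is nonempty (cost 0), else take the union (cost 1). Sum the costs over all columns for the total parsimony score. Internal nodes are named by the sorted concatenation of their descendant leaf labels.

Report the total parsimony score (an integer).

site 0, node AH: A={T} ∪ H={C} → {C,T} (+1)
site 0, node TY: T={C} ∪ Y={T} → {C,T} (+1)
site 0, node AHTY: AH={C,T} ∩ TY={C,T} → {C,T} (+0)
site 1, node AH: A={G} ∪ H={A} → {A,G} (+1)
site 1, node TY: T={G} ∪ Y={A} → {A,G} (+1)
site 1, node AHTY: AH={A,G} ∩ TY={A,G} → {A,G} (+0)
site 2, node AH: A={C} ∪ H={G} → {C,G} (+1)
site 2, node TY: T={C} ∪ Y={G} → {C,G} (+1)
site 2, node AHTY: AH={C,G} ∩ TY={C,G} → {C,G} (+0)
site 3, node AH: A={G} ∩ H={G} → {G} (+0)
site 3, node TY: T={A} ∩ Y={A} → {A} (+0)
site 3, node AHTY: AH={G} ∪ TY={A} → {A,G} (+1)
per-site changes: [2, 2, 2, 1]; total = 7

7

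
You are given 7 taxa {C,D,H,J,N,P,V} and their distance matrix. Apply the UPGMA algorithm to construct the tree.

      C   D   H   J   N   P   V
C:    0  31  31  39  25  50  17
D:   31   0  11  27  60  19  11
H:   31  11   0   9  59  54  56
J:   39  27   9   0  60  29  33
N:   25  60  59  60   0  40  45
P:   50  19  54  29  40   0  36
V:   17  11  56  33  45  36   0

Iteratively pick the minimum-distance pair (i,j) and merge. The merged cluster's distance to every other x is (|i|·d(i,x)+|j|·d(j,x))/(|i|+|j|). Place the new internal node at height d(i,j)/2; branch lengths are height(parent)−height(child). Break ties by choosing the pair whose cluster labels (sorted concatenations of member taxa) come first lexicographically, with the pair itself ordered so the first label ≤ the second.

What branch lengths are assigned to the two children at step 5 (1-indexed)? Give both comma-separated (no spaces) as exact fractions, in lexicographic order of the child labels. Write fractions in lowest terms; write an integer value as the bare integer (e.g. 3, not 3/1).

iteration 1: select H,J (d=9); attach at lengths (9/2, 9/2); label the merged cluster HJ
  updated: d(C,HJ)=35, d(D,HJ)=19, d(HJ,N)=119/2, d(HJ,P)=83/2, d(HJ,V)=89/2
iteration 2: select D,V (d=11); attach at lengths (11/2, 11/2); label the merged cluster DV
  updated: d(C,DV)=24, d(DV,HJ)=127/4, d(DV,N)=105/2, d(DV,P)=55/2
iteration 3: select C,DV (d=24); attach at lengths (12, 13/2); label the merged cluster CDV
  updated: d(CDV,HJ)=197/6, d(CDV,N)=130/3, d(CDV,P)=35
iteration 4: select CDV,HJ (d=197/6); attach at lengths (53/12, 143/12); label the merged cluster CDHJV
  updated: d(CDHJV,N)=249/5, d(CDHJV,P)=188/5
iteration 5: select CDHJV,P (d=188/5); attach at lengths (143/60, 94/5); label the merged cluster CDHJPV
  updated: d(CDHJPV,N)=289/6
iteration 6: select CDHJPV,N (d=289/6); attach at lengths (317/60, 289/12); label the merged cluster CDHJNPV
final tree: ((((C:12,(D:11/2,V:11/2):13/2):53/12,(H:9/2,J:9/2):143/12):143/60,P:94/5):317/60,N:289/12)
total length: 6323/60

143/60,94/5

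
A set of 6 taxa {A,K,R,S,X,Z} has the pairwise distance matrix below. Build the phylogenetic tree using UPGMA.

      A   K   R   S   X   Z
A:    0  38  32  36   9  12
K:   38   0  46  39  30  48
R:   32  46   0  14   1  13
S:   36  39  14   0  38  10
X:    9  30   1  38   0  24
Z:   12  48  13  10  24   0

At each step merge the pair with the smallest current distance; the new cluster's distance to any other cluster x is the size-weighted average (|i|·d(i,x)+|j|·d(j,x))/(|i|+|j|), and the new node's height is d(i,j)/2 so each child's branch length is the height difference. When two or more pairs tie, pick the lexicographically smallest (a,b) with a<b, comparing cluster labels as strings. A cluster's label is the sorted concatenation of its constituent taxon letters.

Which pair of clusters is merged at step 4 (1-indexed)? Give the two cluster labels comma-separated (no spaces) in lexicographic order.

ARX,SZ

iteration 1: select R,X (d=1); attach at lengths (1/2, 1/2); label the merged cluster RX
  updated: d(A,RX)=41/2, d(K,RX)=38, d(RX,S)=26, d(RX,Z)=37/2
iteration 2: select S,Z (d=10); attach at lengths (5, 5); label the merged cluster SZ
  updated: d(A,SZ)=24, d(K,SZ)=87/2, d(RX,SZ)=89/4
iteration 3: select A,RX (d=41/2); attach at lengths (41/4, 39/4); label the merged cluster ARX
  updated: d(ARX,K)=38, d(ARX,SZ)=137/6
iteration 4: select ARX,SZ (d=137/6); attach at lengths (7/6, 77/12); label the merged cluster ARSXZ
  updated: d(ARSXZ,K)=201/5
iteration 5: select ARSXZ,K (d=201/5); attach at lengths (521/60, 201/10); label the merged cluster AKRSXZ
final tree: (((A:41/4,(R:1/2,X:1/2):39/4):7/6,(S:5,Z:5):77/12):521/60,K:201/10)
total length: 2021/30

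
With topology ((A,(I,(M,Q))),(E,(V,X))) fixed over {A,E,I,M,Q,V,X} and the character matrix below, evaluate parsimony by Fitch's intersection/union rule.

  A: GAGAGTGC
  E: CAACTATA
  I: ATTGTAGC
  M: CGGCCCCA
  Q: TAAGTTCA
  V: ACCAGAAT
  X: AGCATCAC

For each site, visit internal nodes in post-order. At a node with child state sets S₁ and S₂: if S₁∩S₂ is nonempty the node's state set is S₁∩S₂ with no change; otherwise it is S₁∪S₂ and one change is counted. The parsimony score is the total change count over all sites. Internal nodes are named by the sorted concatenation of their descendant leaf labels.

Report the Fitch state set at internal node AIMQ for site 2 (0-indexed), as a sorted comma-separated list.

G

MQ@0: {C} ∪ {T} = {C,T} (union, +1)
IMQ@0: {A} ∪ {C,T} = {A,C,T} (union, +1)
AIMQ@0: {G} ∪ {A,C,T} = {A,C,G,T} (union, +1)
VX@0: {A} ∩ {A} = {A} (intersection, +0)
EVX@0: {C} ∪ {A} = {A,C} (union, +1)
AEIMQVX@0: {A,C,G,T} ∩ {A,C} = {A,C} (intersection, +0)
MQ@1: {G} ∪ {A} = {A,G} (union, +1)
IMQ@1: {T} ∪ {A,G} = {A,G,T} (union, +1)
AIMQ@1: {A} ∩ {A,G,T} = {A} (intersection, +0)
VX@1: {C} ∪ {G} = {C,G} (union, +1)
EVX@1: {A} ∪ {C,G} = {A,C,G} (union, +1)
AEIMQVX@1: {A} ∩ {A,C,G} = {A} (intersection, +0)
MQ@2: {G} ∪ {A} = {A,G} (union, +1)
IMQ@2: {T} ∪ {A,G} = {A,G,T} (union, +1)
AIMQ@2: {G} ∩ {A,G,T} = {G} (intersection, +0)
VX@2: {C} ∩ {C} = {C} (intersection, +0)
EVX@2: {A} ∪ {C} = {A,C} (union, +1)
AEIMQVX@2: {G} ∪ {A,C} = {A,C,G} (union, +1)
MQ@3: {C} ∪ {G} = {C,G} (union, +1)
IMQ@3: {G} ∩ {C,G} = {G} (intersection, +0)
AIMQ@3: {A} ∪ {G} = {A,G} (union, +1)
VX@3: {A} ∩ {A} = {A} (intersection, +0)
EVX@3: {C} ∪ {A} = {A,C} (union, +1)
AEIMQVX@3: {A,G} ∩ {A,C} = {A} (intersection, +0)
MQ@4: {C} ∪ {T} = {C,T} (union, +1)
IMQ@4: {T} ∩ {C,T} = {T} (intersection, +0)
AIMQ@4: {G} ∪ {T} = {G,T} (union, +1)
VX@4: {G} ∪ {T} = {G,T} (union, +1)
EVX@4: {T} ∩ {G,T} = {T} (intersection, +0)
AEIMQVX@4: {G,T} ∩ {T} = {T} (intersection, +0)
MQ@5: {C} ∪ {T} = {C,T} (union, +1)
IMQ@5: {A} ∪ {C,T} = {A,C,T} (union, +1)
AIMQ@5: {T} ∩ {A,C,T} = {T} (intersection, +0)
VX@5: {A} ∪ {C} = {A,C} (union, +1)
EVX@5: {A} ∩ {A,C} = {A} (intersection, +0)
AEIMQVX@5: {T} ∪ {A} = {A,T} (union, +1)
MQ@6: {C} ∩ {C} = {C} (intersection, +0)
IMQ@6: {G} ∪ {C} = {C,G} (union, +1)
AIMQ@6: {G} ∩ {C,G} = {G} (intersection, +0)
VX@6: {A} ∩ {A} = {A} (intersection, +0)
EVX@6: {T} ∪ {A} = {A,T} (union, +1)
AEIMQVX@6: {G} ∪ {A,T} = {A,G,T} (union, +1)
MQ@7: {A} ∩ {A} = {A} (intersection, +0)
IMQ@7: {C} ∪ {A} = {A,C} (union, +1)
AIMQ@7: {C} ∩ {A,C} = {C} (intersection, +0)
VX@7: {T} ∪ {C} = {C,T} (union, +1)
EVX@7: {A} ∪ {C,T} = {A,C,T} (union, +1)
AEIMQVX@7: {C} ∩ {A,C,T} = {C} (intersection, +0)
per-site changes: [4, 4, 4, 3, 3, 4, 3, 3]; total = 28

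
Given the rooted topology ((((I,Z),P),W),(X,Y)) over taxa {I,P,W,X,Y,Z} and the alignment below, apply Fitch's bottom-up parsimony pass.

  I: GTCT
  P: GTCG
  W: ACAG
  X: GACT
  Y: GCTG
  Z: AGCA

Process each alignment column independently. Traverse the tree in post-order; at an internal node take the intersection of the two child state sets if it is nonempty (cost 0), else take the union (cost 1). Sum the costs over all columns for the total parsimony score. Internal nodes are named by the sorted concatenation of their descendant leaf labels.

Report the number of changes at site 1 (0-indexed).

3

site 0, node IZ: I={G} ∪ Z={A} → {A,G} (+1)
site 0, node IPZ: IZ={A,G} ∩ P={G} → {G} (+0)
site 0, node IPWZ: IPZ={G} ∪ W={A} → {A,G} (+1)
site 0, node XY: X={G} ∩ Y={G} → {G} (+0)
site 0, node IPWXYZ: IPWZ={A,G} ∩ XY={G} → {G} (+0)
site 1, node IZ: I={T} ∪ Z={G} → {G,T} (+1)
site 1, node IPZ: IZ={G,T} ∩ P={T} → {T} (+0)
site 1, node IPWZ: IPZ={T} ∪ W={C} → {C,T} (+1)
site 1, node XY: X={A} ∪ Y={C} → {A,C} (+1)
site 1, node IPWXYZ: IPWZ={C,T} ∩ XY={A,C} → {C} (+0)
site 2, node IZ: I={C} ∩ Z={C} → {C} (+0)
site 2, node IPZ: IZ={C} ∩ P={C} → {C} (+0)
site 2, node IPWZ: IPZ={C} ∪ W={A} → {A,C} (+1)
site 2, node XY: X={C} ∪ Y={T} → {C,T} (+1)
site 2, node IPWXYZ: IPWZ={A,C} ∩ XY={C,T} → {C} (+0)
site 3, node IZ: I={T} ∪ Z={A} → {A,T} (+1)
site 3, node IPZ: IZ={A,T} ∪ P={G} → {A,G,T} (+1)
site 3, node IPWZ: IPZ={A,G,T} ∩ W={G} → {G} (+0)
site 3, node XY: X={T} ∪ Y={G} → {G,T} (+1)
site 3, node IPWXYZ: IPWZ={G} ∩ XY={G,T} → {G} (+0)
per-site changes: [2, 3, 2, 3]; total = 10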